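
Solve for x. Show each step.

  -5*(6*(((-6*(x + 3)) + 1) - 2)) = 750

Step 1. [-5*(6*(((-6*(x + 3)) + 1) - 2)) = 750] leading coefficient -5: divide by -5. So div: 6*(((-6*(x + 3)) + 1) - 2) = -150.
Step 2. [6*(((-6*(x + 3)) + 1) - 2) = -150] leading coefficient 6: divide by 6 ⇒ div: ((-6*(x + 3)) + 1) - 2 = -25.
Step 3. [((-6*(x + 3)) + 1) - 2 = -25] the outer -2 inverts by adding 2 ⇒ sub: (-6*(x + 3)) + 1 = -23.
Step 4. [(-6*(x + 3)) + 1 = -23] subtract 1: x sits inside (… + 1). So sub: -6*(x + 3) = -24.
Step 5. [-6*(x + 3) = -24] -6 out front; divide by -6, so div: x + 3 = 4.
Step 6. [x + 3 = 4] 3 comes off first (subtract 3) ⇒ sub: x = 1.

Answer: x ∈ {1}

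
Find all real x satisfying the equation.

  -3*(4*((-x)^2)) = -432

Step 1. [-3*(4*((-x)^2)) = -432] LHS = -3·(…); ÷-3 both sides, so div: 4*((-x)^2) = 144.
Step 2. [4*((-x)^2) = 144] 4·(inner) — divide through by 4 ⇒ div: (-x)^2 = 36.
Step 3. [(-x)^2 = 36] LHS squared, RHS 36 ≥ 0: apply √ (±), so sqrt: -x = 6 or -6.
Step 4. [-x = 6 or -6] LHS negated; negate both sides ⇒ neg: x = -6 or 6.

Answer: x ∈ {-6, 6}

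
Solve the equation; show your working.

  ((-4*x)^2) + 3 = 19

Step 1. [((-4*x)^2) + 3 = 19] 3 comes off first (subtract 3), so sub: (-4*x)^2 = 16.
Step 2. [(-4*x)^2 = 16] √ both sides: 16 ≥ 0 gives two branches, so sqrt: -4*x = 4 or -4.
Step 3. [-4*x = 4 or -4] leading coefficient -4: divide by -4, so div: x = -1 or 1.

Answer: x ∈ {-1, 1}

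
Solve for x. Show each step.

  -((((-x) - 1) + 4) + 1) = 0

Step 1. [-((((-x) - 1) + 4) + 1) = 0] flip signs both sides ⇒ neg: (((-x) - 1) + 4) + 1 = 0.
Step 2. [(((-x) - 1) + 4) + 1 = 0] subtract 1: x sits inside (… + 1). So sub: ((-x) - 1) + 4 = -1.
Step 3. [((-x) - 1) + 4 = -1] +4 is outermost — subtract 4 both sides ⇒ sub: (-x) - 1 = -5.
Step 4. [(-x) - 1 = -5] -1 is outermost — add 1 both sides, so sub: -x = -4.
Step 5. [-x = -4] flip signs both sides, so neg: x = 4.

Answer: x ∈ {4}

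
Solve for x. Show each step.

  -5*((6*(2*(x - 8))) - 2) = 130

Step 1. [-5*((6*(2*(x - 8))) - 2) = 130] -5·(inner) — divide through by -5, so div: (6*(2*(x - 8))) - 2 = -26.
Step 2. [(6*(2*(x - 8))) - 2 = -26] -2 is outermost — add 2 both sides, so sub: 6*(2*(x - 8)) = -24.
Step 3. [6*(2*(x - 8)) = -24] divide by the outer 6 ⇒ div: 2*(x - 8) = -4.
Step 4. [2*(x - 8) = -4] 2·(inner) — divide through by 2 ⇒ div: x - 8 = -2.
Step 5. [x - 8 = -2] -8 is outermost — add 8 both sides, so sub: x = 6.

Answer: x ∈ {6}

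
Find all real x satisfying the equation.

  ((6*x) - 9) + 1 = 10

Step 1. [((6*x) - 9) + 1 = 10] subtract 1: x sits inside (… + 1), so sub: (6*x) - 9 = 9.
Step 2. [(6*x) - 9 = 9] the outer -9 inverts by adding 9, so sub: 6*x = 18.
Step 3. [6*x = 18] 6 out front; divide by 6. So div: x = 3.

Answer: x ∈ {3}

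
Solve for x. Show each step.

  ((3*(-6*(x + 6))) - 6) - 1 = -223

Step 1. [((3*(-6*(x + 6))) - 6) - 1 = -223] -1 is outermost — add 1 both sides. So sub: (3*(-6*(x + 6))) - 6 = -222.
Step 2. [(3*(-6*(x + 6))) - 6 = -222] the outer -6 inverts by adding 6, so sub: 3*(-6*(x + 6)) = -216.
Step 3. [3*(-6*(x + 6)) = -216] leading coefficient 3: divide by 3. So div: -6*(x + 6) = -72.
Step 4. [-6*(x + 6) = -72] -6·(inner) — divide through by -6. So div: x + 6 = 12.
Step 5. [x + 6 = 12] subtract 6: x sits inside (… + 6), so sub: x = 6.

Answer: x ∈ {6}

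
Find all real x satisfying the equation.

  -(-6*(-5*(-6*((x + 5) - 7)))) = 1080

Step 1. [-(-6*(-5*(-6*((x + 5) - 7)))) = 1080] LHS negated; negate both sides. So neg: -6*(-5*(-6*((x + 5) - 7))) = -1080.
Step 2. [-6*(-5*(-6*((x + 5) - 7))) = -1080] -6 out front; divide by -6, so div: -5*(-6*((x + 5) - 7)) = 180.
Step 3. [-5*(-6*((x + 5) - 7)) = 180] leading coefficient -5: divide by -5. So div: -6*((x + 5) - 7) = -36.
Step 4. [-6*((x + 5) - 7) = -36] LHS = -6·(…); ÷-6 both sides ⇒ div: (x + 5) - 7 = 6.
Step 5. [(x + 5) - 7 = 6] peel the -7: add 7 from each side ⇒ sub: x + 5 = 13.
Step 6. [x + 5 = 13] +5 is outermost — subtract 5 both sides, so sub: x = 8.

Answer: x ∈ {8}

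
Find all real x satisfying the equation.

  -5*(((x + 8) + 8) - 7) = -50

Step 1. [-5*(((x + 8) + 8) - 7) = -50] leading coefficient -5: divide by -5 ⇒ div: ((x + 8) + 8) - 7 = 10.
Step 2. [((x + 8) + 8) - 7 = 10] peel the -7: add 7 from each side. So sub: (x + 8) + 8 = 17.
Step 3. [(x + 8) + 8 = 17] peel the +8: subtract 8 from each side, so sub: x + 8 = 9.
Step 4. [x + 8 = 9] peel the +8: subtract 8 from each side. So sub: x = 1.

Answer: x ∈ {1}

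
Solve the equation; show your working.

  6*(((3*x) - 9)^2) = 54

Step 1. [6*(((3*x) - 9)^2) = 54] LHS = 6·(…); ÷6 both sides. So div: ((3*x) - 9)^2 = 9.
Step 2. [((3*x) - 9)^2 = 9] √ both sides: 9 ≥ 0 gives two branches. So sqrt: (3*x) - 9 = 3 or -3.
Step 3. [(3*x) - 9 = 3 or -3] 3 | LHS and 3 | 3 or -3: pull 3 out. So factor: x - 3 = 1 or -1.
Step 4. [x - 3 = 1 or -1] -3 is outermost — add 3 both sides, so sub: x = 4 or 2.

Answer: x ∈ {2, 4}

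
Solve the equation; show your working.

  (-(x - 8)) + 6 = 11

Step 1. [(-(x - 8)) + 6 = 11] subtract 6: x sits inside (… + 6), so sub: -(x - 8) = 5.
Step 2. [-(x - 8) = 5] LHS negated; negate both sides ⇒ neg: x - 8 = -5.
Step 3. [x - 8 = -5] 8 comes off first (add 8). So sub: x = 3.

Answer: x ∈ {3}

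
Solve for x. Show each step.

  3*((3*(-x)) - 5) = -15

Step 1. [3*((3*(-x)) - 5) = -15] 3·(inner) — divide through by 3. So div: (3*(-x)) - 5 = -5.
Step 2. [(3*(-x)) - 5 = -5] the outer -5 inverts by adding 5 ⇒ sub: 3*(-x) = 0.
Step 3. [3*(-x) = 0] 3·(inner) — divide through by 3 ⇒ div: -x = 0.
Step 4. [-x = 0] leading − — multiply by −1 ⇒ neg: x = 0.

Answer: x ∈ {0}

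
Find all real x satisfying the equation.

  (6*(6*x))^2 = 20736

Step 1. [(6*(6*x))^2 = 20736] √ both sides: 20736 ≥ 0 gives two branches, so sqrt: 6*(6*x) = 144 or -144.
Step 2. [6*(6*x) = 144 or -144] LHS = 6·(…); ÷6 both sides. So div: 6*x = 24 or -24.
Step 3. [6*x = 24 or -24] leading coefficient 6: divide by 6. So div: x = 4 or -4.

Answer: x ∈ {-4, 4}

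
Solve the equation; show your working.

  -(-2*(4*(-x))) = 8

Step 1. [-(-2*(4*(-x))) = 8] LHS negated; negate both sides, so neg: -2*(4*(-x)) = -8.
Step 2. [-2*(4*(-x)) = -8] divide by the outer -2. So div: 4*(-x) = 4.
Step 3. [4*(-x) = 4] 4·(inner) — divide through by 4, so div: -x = 1.
Step 4. [-x = 1] flip signs both sides, so neg: x = -1.

Answer: x ∈ {-1}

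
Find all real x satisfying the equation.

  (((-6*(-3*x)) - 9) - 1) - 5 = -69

Step 1. [(((-6*(-3*x)) - 9) - 1) - 5 = -69] peel the -5: add 5 from each side ⇒ sub: ((-6*(-3*x)) - 9) - 1 = -64.
Step 2. [((-6*(-3*x)) - 9) - 1 = -64] 1 comes off first (add 1) ⇒ sub: (-6*(-3*x)) - 9 = -63.
Step 3. [(-6*(-3*x)) - 9 = -63] 9 comes off first (add 9), so sub: -6*(-3*x) = -54.
Step 4. [-6*(-3*x) = -54] -6 out front; divide by -6. So div: -3*x = 9.
Step 5. [-3*x = 9] LHS = -3·(…); ÷-3 both sides. So div: x = -3.

Answer: x ∈ {-3}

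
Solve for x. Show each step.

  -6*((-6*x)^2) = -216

Step 1. [-6*((-6*x)^2) = -216] LHS = -6·(…); ÷-6 both sides, so div: (-6*x)^2 = 36.
Step 2. [(-6*x)^2 = 36] LHS squared, RHS 36 ≥ 0: apply √ (±) ⇒ sqrt: -6*x = 6 or -6.
Step 3. [-6*x = 6 or -6] LHS = -6·(…); ÷-6 both sides ⇒ div: x = -1 or 1.

Answer: x ∈ {-1, 1}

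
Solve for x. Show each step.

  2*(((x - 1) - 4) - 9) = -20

Step 1. [2*(((x - 1) - 4) - 9) = -20] 2·(inner) — divide through by 2, so div: ((x - 1) - 4) - 9 = -10.
Step 2. [((x - 1) - 4) - 9 = -10] 9 comes off first (add 9), so sub: (x - 1) - 4 = -1.
Step 3. [(x - 1) - 4 = -1] add 4: x sits inside (… - 4), so sub: x - 1 = 3.
Step 4. [x - 1 = 3] add 1: x sits inside (… - 1). So sub: x = 4.

Answer: x ∈ {4}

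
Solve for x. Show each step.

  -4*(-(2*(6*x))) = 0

Step 1. [-4*(-(2*(6*x))) = 0] LHS = -4·(…); ÷-4 both sides. So div: -(2*(6*x)) = 0.
Step 2. [-(2*(6*x)) = 0] LHS negated; negate both sides, so neg: 2*(6*x) = 0.
Step 3. [2*(6*x) = 0] divide by the outer 2 ⇒ div: 6*x = 0.
Step 4. [6*x = 0] divide by the outer 6. So div: x = 0.

Answer: x ∈ {0}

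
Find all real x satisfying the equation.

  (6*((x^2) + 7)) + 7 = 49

Step 1. [(6*((x^2) + 7)) + 7 = 49] peel the +7: subtract 7 from each side. So sub: 6*((x^2) + 7) = 42.
Step 2. [6*((x^2) + 7) = 42] 6·(inner) — divide through by 6, so div: (x^2) + 7 = 7.
Step 3. [(x^2) + 7 = 7] the outer +7 inverts by subtracting 7, so sub: x^2 = 0.
Step 4. [x^2 = 0] LHS squared, RHS 0 ≥ 0: apply √ (±). So sqrt: x = 0.

Answer: x ∈ {0}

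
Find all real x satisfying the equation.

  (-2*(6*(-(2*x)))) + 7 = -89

Step 1. [(-2*(6*(-(2*x)))) + 7 = -89] the outer +7 inverts by subtracting 7 ⇒ sub: -2*(6*(-(2*x))) = -96.
Step 2. [-2*(6*(-(2*x))) = -96] divide by the outer -2 ⇒ div: 6*(-(2*x)) = 48.
Step 3. [6*(-(2*x)) = 48] LHS = 6·(…); ÷6 both sides, so div: -(2*x) = 8.
Step 4. [-(2*x) = 8] LHS negated; negate both sides, so neg: 2*x = -8.
Step 5. [2*x = -8] LHS = 2·(…); ÷2 both sides, so div: x = -4.

Answer: x ∈ {-4}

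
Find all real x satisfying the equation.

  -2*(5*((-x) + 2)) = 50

Step 1. [-2*(5*((-x) + 2)) = 50] -2·(inner) — divide through by -2. So div: 5*((-x) + 2) = -25.
Step 2. [5*((-x) + 2) = -25] leading coefficient 5: divide by 5. So div: (-x) + 2 = -5.
Step 3. [(-x) + 2 = -5] the outer +2 inverts by subtracting 2. So sub: -x = -7.
Step 4. [-x = -7] flip signs both sides. So neg: x = 7.

Answer: x ∈ {7}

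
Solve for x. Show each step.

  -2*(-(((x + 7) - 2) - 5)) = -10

Step 1. [-2*(-(((x + 7) - 2) - 5)) = -10] divide by the outer -2. So div: -(((x + 7) - 2) - 5) = 5.
Step 2. [-(((x + 7) - 2) - 5) = 5] LHS negated; negate both sides. So neg: ((x + 7) - 2) - 5 = -5.
Step 3. [((x + 7) - 2) - 5 = -5] add 5: x sits inside (… - 5), so sub: (x + 7) - 2 = 0.
Step 4. [(x + 7) - 2 = 0] peel the -2: add 2 from each side, so sub: x + 7 = 2.
Step 5. [x + 7 = 2] 7 comes off first (subtract 7), so sub: x = -5.

Answer: x ∈ {-5}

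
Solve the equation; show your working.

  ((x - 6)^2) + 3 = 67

Step 1. [((x - 6)^2) + 3 = 67] +3 is outermost — subtract 3 both sides, so sub: (x - 6)^2 = 64.
Step 2. [(x - 6)^2 = 64] 64 ≥ 0, LHS is (·)² — take ±√. So sqrt: x - 6 = 8 or -8.
Step 3. [x - 6 = 8 or -8] 6 comes off first (add 6), so sub: x = 14 or -2.

Answer: x ∈ {-2, 14}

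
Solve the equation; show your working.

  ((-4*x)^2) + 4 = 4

Step 1. [((-4*x)^2) + 4 = 4] peel the +4: subtract 4 from each side. So sub: (-4*x)^2 = 0.
Step 2. [(-4*x)^2 = 0] LHS squared, RHS 0 ≥ 0: apply √ (±). So sqrt: -4*x = 0.
Step 3. [-4*x = 0] -4 out front; divide by -4. So div: x = 0.

Answer: x ∈ {0}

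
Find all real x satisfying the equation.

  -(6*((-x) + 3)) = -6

Step 1. [-(6*((-x) + 3)) = -6] leading − — multiply by −1, so neg: 6*((-x) + 3) = 6.
Step 2. [6*((-x) + 3) = 6] 6·(inner) — divide through by 6, so div: (-x) + 3 = 1.
Step 3. [(-x) + 3 = 1] +3 is outermost — subtract 3 both sides ⇒ sub: -x = -2.
Step 4. [-x = -2] flip signs both sides ⇒ neg: x = 2.

Answer: x ∈ {2}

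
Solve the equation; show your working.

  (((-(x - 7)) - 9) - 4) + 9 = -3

Step 1. [(((-(x - 7)) - 9) - 4) + 9 = -3] the outer +9 inverts by subtracting 9, so sub: ((-(x - 7)) - 9) - 4 = -12.
Step 2. [((-(x - 7)) - 9) - 4 = -12] -4 is outermost — add 4 both sides ⇒ sub: (-(x - 7)) - 9 = -8.
Step 3. [(-(x - 7)) - 9 = -8] 9 comes off first (add 9) ⇒ sub: -(x - 7) = 1.
Step 4. [-(x - 7) = 1] flip signs both sides, so neg: x - 7 = -1.
Step 5. [x - 7 = -1] peel the -7: add 7 from each side ⇒ sub: x = 6.

Answer: x ∈ {6}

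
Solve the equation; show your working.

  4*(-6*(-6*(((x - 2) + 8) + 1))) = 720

Step 1. [4*(-6*(-6*(((x - 2) + 8) + 1))) = 720] divide by the outer 4 ⇒ div: -6*(-6*(((x - 2) + 8) + 1)) = 180.
Step 2. [-6*(-6*(((x - 2) + 8) + 1)) = 180] -6 out front; divide by -6. So div: -6*(((x - 2) + 8) + 1) = -30.
Step 3. [-6*(((x - 2) + 8) + 1) = -30] divide by the outer -6. So div: ((x - 2) + 8) + 1 = 5.
Step 4. [((x - 2) + 8) + 1 = 5] 1 comes off first (subtract 1), so sub: (x - 2) + 8 = 4.
Step 5. [(x - 2) + 8 = 4] 8 comes off first (subtract 8), so sub: x - 2 = -4.
Step 6. [x - 2 = -4] -2 is outermost — add 2 both sides, so sub: x = -2.

Answer: x ∈ {-2}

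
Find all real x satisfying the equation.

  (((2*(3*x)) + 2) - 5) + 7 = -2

Step 1. [(((2*(3*x)) + 2) - 5) + 7 = -2] 7 comes off first (subtract 7), so sub: ((2*(3*x)) + 2) - 5 = -9.
Step 2. [((2*(3*x)) + 2) - 5 = -9] peel the -5: add 5 from each side, so sub: (2*(3*x)) + 2 = -4.
Step 3. [(2*(3*x)) + 2 = -4] the outer +2 inverts by subtracting 2. So sub: 2*(3*x) = -6.
Step 4. [2*(3*x) = -6] leading coefficient 2: divide by 2. So div: 3*x = -3.
Step 5. [3*x = -3] 3·(inner) — divide through by 3 ⇒ div: x = -1.

Answer: x ∈ {-1}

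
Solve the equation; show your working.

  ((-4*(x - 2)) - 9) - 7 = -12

Step 1. [((-4*(x - 2)) - 9) - 7 = -12] peel the -7: add 7 from each side, so sub: (-4*(x - 2)) - 9 = -5.
Step 2. [(-4*(x - 2)) - 9 = -5] the outer -9 inverts by adding 9. So sub: -4*(x - 2) = 4.
Step 3. [-4*(x - 2) = 4] -4·(inner) — divide through by -4 ⇒ div: x - 2 = -1.
Step 4. [x - 2 = -1] the outer -2 inverts by adding 2, so sub: x = 1.

Answer: x ∈ {1}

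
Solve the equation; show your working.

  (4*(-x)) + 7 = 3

Step 1. [(4*(-x)) + 7 = 3] peel the +7: subtract 7 from each side ⇒ sub: 4*(-x) = -4.
Step 2. [4*(-x) = -4] 4 out front; divide by 4 ⇒ div: -x = -1.
Step 3. [-x = -1] flip signs both sides ⇒ neg: x = 1.

Answer: x ∈ {1}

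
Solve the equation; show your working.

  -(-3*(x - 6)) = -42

Step 1. [-(-3*(x - 6)) = -42] LHS negated; negate both sides. So neg: -3*(x - 6) = 42.
Step 2. [-3*(x - 6) = 42] divide by the outer -3. So div: x - 6 = -14.
Step 3. [x - 6 = -14] peel the -6: add 6 from each side, so sub: x = -8.

Answer: x ∈ {-8}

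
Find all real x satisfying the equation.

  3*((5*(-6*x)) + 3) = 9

Step 1. [3*((5*(-6*x)) + 3) = 9] 3·(inner) — divide through by 3. So div: (5*(-6*x)) + 3 = 3.
Step 2. [(5*(-6*x)) + 3 = 3] subtract 3: x sits inside (… + 3) ⇒ sub: 5*(-6*x) = 0.
Step 3. [5*(-6*x) = 0] LHS = 5·(…); ÷5 both sides. So div: -6*x = 0.
Step 4. [-6*x = 0] divide by the outer -6. So div: x = 0.

Answer: x ∈ {0}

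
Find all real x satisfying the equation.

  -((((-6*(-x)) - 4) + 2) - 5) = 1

Step 1. [-((((-6*(-x)) - 4) + 2) - 5) = 1] LHS negated; negate both sides. So neg: (((-6*(-x)) - 4) + 2) - 5 = -1.
Step 2. [(((-6*(-x)) - 4) + 2) - 5 = -1] add 5: x sits inside (… - 5) ⇒ sub: ((-6*(-x)) - 4) + 2 = 4.
Step 3. [((-6*(-x)) - 4) + 2 = 4] 2 comes off first (subtract 2) ⇒ sub: (-6*(-x)) - 4 = 2.
Step 4. [(-6*(-x)) - 4 = 2] peel the -4: add 4 from each side ⇒ sub: -6*(-x) = 6.
Step 5. [-6*(-x) = 6] -6 out front; divide by -6. So div: -x = -1.
Step 6. [-x = -1] flip signs both sides. So neg: x = 1.

Answer: x ∈ {1}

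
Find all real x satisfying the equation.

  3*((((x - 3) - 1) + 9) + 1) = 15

Step 1. [3*((((x - 3) - 1) + 9) + 1) = 15] 3 out front; divide by 3. So div: (((x - 3) - 1) + 9) + 1 = 5.
Step 2. [(((x - 3) - 1) + 9) + 1 = 5] peel the +1: subtract 1 from each side, so sub: ((x - 3) - 1) + 9 = 4.
Step 3. [((x - 3) - 1) + 9 = 4] the outer +9 inverts by subtracting 9 ⇒ sub: (x - 3) - 1 = -5.
Step 4. [(x - 3) - 1 = -5] 1 comes off first (add 1) ⇒ sub: x - 3 = -4.
Step 5. [x - 3 = -4] peel the -3: add 3 from each side ⇒ sub: x = -1.

Answer: x ∈ {-1}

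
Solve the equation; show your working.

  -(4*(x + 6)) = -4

Step 1. [-(4*(x + 6)) = -4] flip signs both sides, so neg: 4*(x + 6) = 4.
Step 2. [4*(x + 6) = 4] leading coefficient 4: divide by 4 ⇒ div: x + 6 = 1.
Step 3. [x + 6 = 1] subtract 6: x sits inside (… + 6) ⇒ sub: x = -5.

Answer: x ∈ {-5}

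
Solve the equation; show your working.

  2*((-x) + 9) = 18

Step 1. [2*((-x) + 9) = 18] 2 out front; divide by 2. So div: (-x) + 9 = 9.
Step 2. [(-x) + 9 = 9] the outer +9 inverts by subtracting 9 ⇒ sub: -x = 0.
Step 3. [-x = 0] leading − — multiply by −1, so neg: x = 0.

Answer: x ∈ {0}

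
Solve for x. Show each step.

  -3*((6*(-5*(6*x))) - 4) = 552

Step 1. [-3*((6*(-5*(6*x))) - 4) = 552] -3·(inner) — divide through by -3. So div: (6*(-5*(6*x))) - 4 = -184.
Step 2. [(6*(-5*(6*x))) - 4 = -184] the outer -4 inverts by adding 4, so sub: 6*(-5*(6*x)) = -180.
Step 3. [6*(-5*(6*x)) = -180] leading coefficient 6: divide by 6, so div: -5*(6*x) = -30.
Step 4. [-5*(6*x) = -30] -5·(inner) — divide through by -5. So div: 6*x = 6.
Step 5. [6*x = 6] leading coefficient 6: divide by 6 ⇒ div: x = 1.

Answer: x ∈ {1}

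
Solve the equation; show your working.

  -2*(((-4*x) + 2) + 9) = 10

Step 1. [-2*(((-4*x) + 2) + 9) = 10] divide by the outer -2 ⇒ div: ((-4*x) + 2) + 9 = -5.
Step 2. [((-4*x) + 2) + 9 = -5] 9 comes off first (subtract 9). So sub: (-4*x) + 2 = -14.
Step 3. [(-4*x) + 2 = -14] peel the +2: subtract 2 from each side ⇒ sub: -4*x = -16.
Step 4. [-4*x = -16] -4·(inner) — divide through by -4. So div: x = 4.

Answer: x ∈ {4}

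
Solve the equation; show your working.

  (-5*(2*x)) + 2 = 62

Step 1. [(-5*(2*x)) + 2 = 62] peel the +2: subtract 2 from each side, so sub: -5*(2*x) = 60.
Step 2. [-5*(2*x) = 60] -5·(inner) — divide through by -5 ⇒ div: 2*x = -12.
Step 3. [2*x = -12] leading coefficient 2: divide by 2 ⇒ div: x = -6.

Answer: x ∈ {-6}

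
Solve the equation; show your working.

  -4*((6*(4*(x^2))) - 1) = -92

Step 1. [-4*((6*(4*(x^2))) - 1) = -92] divide by the outer -4. So div: (6*(4*(x^2))) - 1 = 23.
Step 2. [(6*(4*(x^2))) - 1 = 23] 1 comes off first (add 1), so sub: 6*(4*(x^2)) = 24.
Step 3. [6*(4*(x^2)) = 24] divide by the outer 6 ⇒ div: 4*(x^2) = 4.
Step 4. [4*(x^2) = 4] 4 out front; divide by 4, so div: x^2 = 1.
Step 5. [x^2 = 1] √ both sides: 1 ≥ 0 gives two branches. So sqrt: x = 1 or -1.

Answer: x ∈ {-1, 1}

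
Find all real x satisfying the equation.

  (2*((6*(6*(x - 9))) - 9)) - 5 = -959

Step 1. [(2*((6*(6*(x - 9))) - 9)) - 5 = -959] peel the -5: add 5 from each side ⇒ sub: 2*((6*(6*(x - 9))) - 9) = -954.
Step 2. [2*((6*(6*(x - 9))) - 9) = -954] LHS = 2·(…); ÷2 both sides. So div: (6*(6*(x - 9))) - 9 = -477.
Step 3. [(6*(6*(x - 9))) - 9 = -477] 9 comes off first (add 9) ⇒ sub: 6*(6*(x - 9)) = -468.
Step 4. [6*(6*(x - 9)) = -468] 6·(inner) — divide through by 6, so div: 6*(x - 9) = -78.
Step 5. [6*(x - 9) = -78] 6 out front; divide by 6 ⇒ div: x - 9 = -13.
Step 6. [x - 9 = -13] 9 comes off first (add 9), so sub: x = -4.

Answer: x ∈ {-4}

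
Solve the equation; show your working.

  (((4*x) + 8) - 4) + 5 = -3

Step 1. [(((4*x) + 8) - 4) + 5 = -3] peel the +5: subtract 5 from each side. So sub: ((4*x) + 8) - 4 = -8.
Step 2. [((4*x) + 8) - 4 = -8] add 4: x sits inside (… - 4) ⇒ sub: (4*x) + 8 = -4.
Step 3. [(4*x) + 8 = -4] 4 divides every term; factor it out, so factor: x + 2 = -1.
Step 4. [x + 2 = -1] +2 is outermost — subtract 2 both sides, so sub: x = -3.

Answer: x ∈ {-3}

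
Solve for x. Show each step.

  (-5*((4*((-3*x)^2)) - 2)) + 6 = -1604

Step 1. [(-5*((4*((-3*x)^2)) - 2)) + 6 = -1604] +6 is outermost — subtract 6 both sides. So sub: -5*((4*((-3*x)^2)) - 2) = -1610.
Step 2. [-5*((4*((-3*x)^2)) - 2) = -1610] divide by the outer -5. So div: (4*((-3*x)^2)) - 2 = 322.
Step 3. [(4*((-3*x)^2)) - 2 = 322] the outer -2 inverts by adding 2, so sub: 4*((-3*x)^2) = 324.
Step 4. [4*((-3*x)^2) = 324] 4·(inner) — divide through by 4. So div: (-3*x)^2 = 81.
Step 5. [(-3*x)^2 = 81] 81 ≥ 0, LHS is (·)² — take ±√, so sqrt: -3*x = 9 or -9.
Step 6. [-3*x = 9 or -9] leading coefficient -3: divide by -3. So div: x = -3 or 3.

Answer: x ∈ {-3, 3}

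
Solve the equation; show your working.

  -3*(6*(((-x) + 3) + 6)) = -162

Step 1. [-3*(6*(((-x) + 3) + 6)) = -162] divide by the outer -3 ⇒ div: 6*(((-x) + 3) + 6) = 54.
Step 2. [6*(((-x) + 3) + 6) = 54] LHS = 6·(…); ÷6 both sides, so div: ((-x) + 3) + 6 = 9.
Step 3. [((-x) + 3) + 6 = 9] +6 is outermost — subtract 6 both sides, so sub: (-x) + 3 = 3.
Step 4. [(-x) + 3 = 3] subtract 3: x sits inside (… + 3), so sub: -x = 0.
Step 5. [-x = 0] leading − — multiply by −1. So neg: x = 0.

Answer: x ∈ {0}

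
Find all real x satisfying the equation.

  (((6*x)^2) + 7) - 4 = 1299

Step 1. [(((6*x)^2) + 7) - 4 = 1299] the outer -4 inverts by adding 4, so sub: ((6*x)^2) + 7 = 1303.
Step 2. [((6*x)^2) + 7 = 1303] peel the +7: subtract 7 from each side. So sub: (6*x)^2 = 1296.
Step 3. [(6*x)^2 = 1296] LHS squared, RHS 1296 ≥ 0: apply √ (±), so sqrt: 6*x = 36 or -36.
Step 4. [6*x = 36 or -36] leading coefficient 6: divide by 6 ⇒ div: x = 6 or -6.

Answer: x ∈ {-6, 6}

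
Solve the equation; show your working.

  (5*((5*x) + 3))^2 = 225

Step 1. [(5*((5*x) + 3))^2 = 225] 225 ≥ 0, LHS is (·)² — take ±√. So sqrt: 5*((5*x) + 3) = 15 or -15.
Step 2. [5*((5*x) + 3) = 15 or -15] 5·(inner) — divide through by 5. So div: (5*x) + 3 = 3 or -3.
Step 3. [(5*x) + 3 = 3 or -3] peel the +3: subtract 3 from each side. So sub: 5*x = 0 or -6.
Step 4. [5*x = 0 or -6] divide by the outer 5 ⇒ div: x = 0 or -6/5.

Answer: x ∈ {-6/5, 0}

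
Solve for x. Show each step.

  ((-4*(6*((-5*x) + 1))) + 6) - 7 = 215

Step 1. [((-4*(6*((-5*x) + 1))) + 6) - 7 = 215] the outer -7 inverts by adding 7, so sub: (-4*(6*((-5*x) + 1))) + 6 = 222.
Step 2. [(-4*(6*((-5*x) + 1))) + 6 = 222] peel the +6: subtract 6 from each side ⇒ sub: -4*(6*((-5*x) + 1)) = 216.
Step 3. [-4*(6*((-5*x) + 1)) = 216] LHS = -4·(…); ÷-4 both sides ⇒ div: 6*((-5*x) + 1) = -54.
Step 4. [6*((-5*x) + 1) = -54] leading coefficient 6: divide by 6, so div: (-5*x) + 1 = -9.
Step 5. [(-5*x) + 1 = -9] subtract 1: x sits inside (… + 1). So sub: -5*x = -10.
Step 6. [-5*x = -10] -5 out front; divide by -5. So div: x = 2.

Answer: x ∈ {2}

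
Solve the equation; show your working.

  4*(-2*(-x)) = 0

Step 1. [4*(-2*(-x)) = 0] 4 out front; divide by 4. So div: -2*(-x) = 0.
Step 2. [-2*(-x) = 0] LHS = -2·(…); ÷-2 both sides ⇒ div: -x = 0.
Step 3. [-x = 0] leading − — multiply by −1. So neg: x = 0.

Answer: x ∈ {0}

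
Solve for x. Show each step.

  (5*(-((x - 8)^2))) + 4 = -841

Step 1. [(5*(-((x - 8)^2))) + 4 = -841] +4 is outermost — subtract 4 both sides ⇒ sub: 5*(-((x - 8)^2)) = -845.
Step 2. [5*(-((x - 8)^2)) = -845] 5 out front; divide by 5 ⇒ div: -((x - 8)^2) = -169.
Step 3. [-((x - 8)^2) = -169] flip signs both sides. So neg: (x - 8)^2 = 169.
Step 4. [(x - 8)^2 = 169] 169 ≥ 0, LHS is (·)² — take ±√, so sqrt: x - 8 = 13 or -13.
Step 5. [x - 8 = 13 or -13] 8 comes off first (add 8) ⇒ sub: x = 21 or -5.

Answer: x ∈ {-5, 21}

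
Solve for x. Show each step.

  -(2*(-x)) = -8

Step 1. [-(2*(-x)) = -8] leading − — multiply by −1. So neg: 2*(-x) = 8.
Step 2. [2*(-x) = 8] LHS = 2·(…); ÷2 both sides, so div: -x = 4.
Step 3. [-x = 4] leading − — multiply by −1. So neg: x = -4.

Answer: x ∈ {-4}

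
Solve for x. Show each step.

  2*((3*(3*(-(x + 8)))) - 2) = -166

Step 1. [2*((3*(3*(-(x + 8)))) - 2) = -166] divide by the outer 2 ⇒ div: (3*(3*(-(x + 8)))) - 2 = -83.
Step 2. [(3*(3*(-(x + 8)))) - 2 = -83] peel the -2: add 2 from each side ⇒ sub: 3*(3*(-(x + 8))) = -81.
Step 3. [3*(3*(-(x + 8))) = -81] LHS = 3·(…); ÷3 both sides ⇒ div: 3*(-(x + 8)) = -27.
Step 4. [3*(-(x + 8)) = -27] leading coefficient 3: divide by 3. So div: -(x + 8) = -9.
Step 5. [-(x + 8) = -9] LHS negated; negate both sides ⇒ neg: x + 8 = 9.
Step 6. [x + 8 = 9] peel the +8: subtract 8 from each side ⇒ sub: x = 1.

Answer: x ∈ {1}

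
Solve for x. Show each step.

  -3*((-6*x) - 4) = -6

Step 1. [-3*((-6*x) - 4) = -6] divide by the outer -3 ⇒ div: (-6*x) - 4 = 2.
Step 2. [(-6*x) - 4 = 2] add 4: x sits inside (… - 4). So sub: -6*x = 6.
Step 3. [-6*x = 6] leading coefficient -6: divide by -6, so div: x = -1.

Answer: x ∈ {-1}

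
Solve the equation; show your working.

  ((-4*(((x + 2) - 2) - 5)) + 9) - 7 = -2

Step 1. [((-4*(((x + 2) - 2) - 5)) + 9) - 7 = -2] the outer -7 inverts by adding 7. So sub: (-4*(((x + 2) - 2) - 5)) + 9 = 5.
Step 2. [(-4*(((x + 2) - 2) - 5)) + 9 = 5] the outer +9 inverts by subtracting 9. So sub: -4*(((x + 2) - 2) - 5) = -4.
Step 3. [-4*(((x + 2) - 2) - 5) = -4] -4 out front; divide by -4, so div: ((x + 2) - 2) - 5 = 1.
Step 4. [((x + 2) - 2) - 5 = 1] -5 is outermost — add 5 both sides ⇒ sub: (x + 2) - 2 = 6.
Step 5. [(x + 2) - 2 = 6] add 2: x sits inside (… - 2), so sub: x + 2 = 8.
Step 6. [x + 2 = 8] +2 is outermost — subtract 2 both sides ⇒ sub: x = 6.

Answer: x ∈ {6}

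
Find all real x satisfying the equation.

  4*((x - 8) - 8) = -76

Step 1. [4*((x - 8) - 8) = -76] leading coefficient 4: divide by 4. So div: (x - 8) - 8 = -19.
Step 2. [(x - 8) - 8 = -19] the outer -8 inverts by adding 8, so sub: x - 8 = -11.
Step 3. [x - 8 = -11] the outer -8 inverts by adding 8, so sub: x = -3.

Answer: x ∈ {-3}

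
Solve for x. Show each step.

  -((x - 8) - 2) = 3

Step 1. [-((x - 8) - 2) = 3] LHS negated; negate both sides ⇒ neg: (x - 8) - 2 = -3.
Step 2. [(x - 8) - 2 = -3] 2 comes off first (add 2) ⇒ sub: x - 8 = -1.
Step 3. [x - 8 = -1] peel the -8: add 8 from each side ⇒ sub: x = 7.

Answer: x ∈ {7}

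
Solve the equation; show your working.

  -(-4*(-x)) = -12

Step 1. [-(-4*(-x)) = -12] leading − — multiply by −1, so neg: -4*(-x) = 12.
Step 2. [-4*(-x) = 12] divide by the outer -4, so div: -x = -3.
Step 3. [-x = -3] leading − — multiply by −1 ⇒ neg: x = 3.

Answer: x ∈ {3}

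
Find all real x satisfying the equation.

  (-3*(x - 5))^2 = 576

Step 1. [(-3*(x - 5))^2 = 576] 576 ≥ 0, LHS is (·)² — take ±√ ⇒ sqrt: -3*(x - 5) = 24 or -24.
Step 2. [-3*(x - 5) = 24 or -24] -3 out front; divide by -3, so div: x - 5 = -8 or 8.
Step 3. [x - 5 = -8 or 8] -5 is outermost — add 5 both sides, so sub: x = -3 or 13.

Answer: x ∈ {-3, 13}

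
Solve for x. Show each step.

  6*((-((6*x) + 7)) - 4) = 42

Step 1. [6*((-((6*x) + 7)) - 4) = 42] 6 out front; divide by 6 ⇒ div: (-((6*x) + 7)) - 4 = 7.
Step 2. [(-((6*x) + 7)) - 4 = 7] -4 is outermost — add 4 both sides ⇒ sub: -((6*x) + 7) = 11.
Step 3. [-((6*x) + 7) = 11] LHS negated; negate both sides, so neg: (6*x) + 7 = -11.
Step 4. [(6*x) + 7 = -11] the outer +7 inverts by subtracting 7. So sub: 6*x = -18.
Step 5. [6*x = -18] LHS = 6·(…); ÷6 both sides ⇒ div: x = -3.

Answer: x ∈ {-3}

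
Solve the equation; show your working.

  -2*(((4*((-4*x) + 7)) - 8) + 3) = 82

Step 1. [-2*(((4*((-4*x) + 7)) - 8) + 3) = 82] LHS = -2·(…); ÷-2 both sides, so div: ((4*((-4*x) + 7)) - 8) + 3 = -41.
Step 2. [((4*((-4*x) + 7)) - 8) + 3 = -41] +3 is outermost — subtract 3 both sides, so sub: (4*((-4*x) + 7)) - 8 = -44.
Step 3. [(4*((-4*x) + 7)) - 8 = -44] -8 is outermost — add 8 both sides ⇒ sub: 4*((-4*x) + 7) = -36.
Step 4. [4*((-4*x) + 7) = -36] LHS = 4·(…); ÷4 both sides ⇒ div: (-4*x) + 7 = -9.
Step 5. [(-4*x) + 7 = -9] peel the +7: subtract 7 from each side ⇒ sub: -4*x = -16.
Step 6. [-4*x = -16] -4·(inner) — divide through by -4, so div: x = 4.

Answer: x ∈ {4}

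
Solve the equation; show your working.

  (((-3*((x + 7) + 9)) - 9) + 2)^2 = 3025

Step 1. [(((-3*((x + 7) + 9)) - 9) + 2)^2 = 3025] 3025 ≥ 0, LHS is (·)² — take ±√ ⇒ sqrt: ((-3*((x + 7) + 9)) - 9) + 2 = 55 or -55.
Step 2. [((-3*((x + 7) + 9)) - 9) + 2 = 55 or -55] the outer +2 inverts by subtracting 2, so sub: (-3*((x + 7) + 9)) - 9 = 53 or -57.
Step 3. [(-3*((x + 7) + 9)) - 9 = 53 or -57] -9 is outermost — add 9 both sides, so sub: -3*((x + 7) + 9) = 62 or -48.
Step 4. [-3*((x + 7) + 9) = 62 or -48] leading coefficient -3: divide by -3. So div: (x + 7) + 9 = -62/3 or 16.
Step 5. [(x + 7) + 9 = -62/3 or 16] peel the +9: subtract 9 from each side. So sub: x + 7 = -89/3 or 7.
Step 6. [x + 7 = -89/3 or 7] +7 is outermost — subtract 7 both sides. So sub: x = -110/3 or 0.

Answer: x ∈ {-110/3, 0}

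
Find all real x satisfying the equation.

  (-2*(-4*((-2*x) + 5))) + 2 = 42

Step 1. [(-2*(-4*((-2*x) + 5))) + 2 = 42] subtract 2: x sits inside (… + 2). So sub: -2*(-4*((-2*x) + 5)) = 40.
Step 2. [-2*(-4*((-2*x) + 5)) = 40] LHS = -2·(…); ÷-2 both sides, so div: -4*((-2*x) + 5) = -20.
Step 3. [-4*((-2*x) + 5) = -20] divide by the outer -4, so div: (-2*x) + 5 = 5.
Step 4. [(-2*x) + 5 = 5] peel the +5: subtract 5 from each side ⇒ sub: -2*x = 0.
Step 5. [-2*x = 0] -2 out front; divide by -2, so div: x = 0.

Answer: x ∈ {0}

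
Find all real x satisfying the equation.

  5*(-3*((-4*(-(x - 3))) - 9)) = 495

Step 1. [5*(-3*((-4*(-(x - 3))) - 9)) = 495] divide by the outer 5 ⇒ div: -3*((-4*(-(x - 3))) - 9) = 99.
Step 2. [-3*((-4*(-(x - 3))) - 9) = 99] -3 out front; divide by -3. So div: (-4*(-(x - 3))) - 9 = -33.
Step 3. [(-4*(-(x - 3))) - 9 = -33] -9 is outermost — add 9 both sides. So sub: -4*(-(x - 3)) = -24.
Step 4. [-4*(-(x - 3)) = -24] divide by the outer -4. So div: -(x - 3) = 6.
Step 5. [-(x - 3) = 6] flip signs both sides ⇒ neg: x - 3 = -6.
Step 6. [x - 3 = -6] peel the -3: add 3 from each side ⇒ sub: x = -3.

Answer: x ∈ {-3}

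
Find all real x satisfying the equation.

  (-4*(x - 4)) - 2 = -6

Step 1. [(-4*(x - 4)) - 2 = -6] 2 comes off first (add 2). So sub: -4*(x - 4) = -4.
Step 2. [-4*(x - 4) = -4] -4·(inner) — divide through by -4, so div: x - 4 = 1.
Step 3. [x - 4 = 1] -4 is outermost — add 4 both sides, so sub: x = 5.

Answer: x ∈ {5}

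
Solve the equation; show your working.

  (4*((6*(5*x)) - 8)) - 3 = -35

Step 1. [(4*((6*(5*x)) - 8)) - 3 = -35] -3 is outermost — add 3 both sides ⇒ sub: 4*((6*(5*x)) - 8) = -32.
Step 2. [4*((6*(5*x)) - 8) = -32] 4 out front; divide by 4. So div: (6*(5*x)) - 8 = -8.
Step 3. [(6*(5*x)) - 8 = -8] peel the -8: add 8 from each side ⇒ sub: 6*(5*x) = 0.
Step 4. [6*(5*x) = 0] 6 out front; divide by 6. So div: 5*x = 0.
Step 5. [5*x = 0] 5·(inner) — divide through by 5, so div: x = 0.

Answer: x ∈ {0}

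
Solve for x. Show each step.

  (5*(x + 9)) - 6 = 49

Step 1. [(5*(x + 9)) - 6 = 49] -6 is outermost — add 6 both sides. So sub: 5*(x + 9) = 55.
Step 2. [5*(x + 9) = 55] leading coefficient 5: divide by 5. So div: x + 9 = 11.
Step 3. [x + 9 = 11] peel the +9: subtract 9 from each side, so sub: x = 2.

Answer: x ∈ {2}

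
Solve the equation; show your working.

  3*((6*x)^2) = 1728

Step 1. [3*((6*x)^2) = 1728] LHS = 3·(…); ÷3 both sides ⇒ div: (6*x)^2 = 576.
Step 2. [(6*x)^2 = 576] √ both sides: 576 ≥ 0 gives two branches, so sqrt: 6*x = 24 or -24.
Step 3. [6*x = 24 or -24] leading coefficient 6: divide by 6. So div: x = 4 or -4.

Answer: x ∈ {-4, 4}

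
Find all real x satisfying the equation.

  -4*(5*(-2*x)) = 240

Step 1. [-4*(5*(-2*x)) = 240] divide by the outer -4. So div: 5*(-2*x) = -60.
Step 2. [5*(-2*x) = -60] LHS = 5·(…); ÷5 both sides ⇒ div: -2*x = -12.
Step 3. [-2*x = -12] leading coefficient -2: divide by -2 ⇒ div: x = 6.

Answer: x ∈ {6}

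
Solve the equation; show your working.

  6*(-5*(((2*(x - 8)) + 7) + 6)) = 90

Step 1. [6*(-5*(((2*(x - 8)) + 7) + 6)) = 90] leading coefficient 6: divide by 6 ⇒ div: -5*(((2*(x - 8)) + 7) + 6) = 15.
Step 2. [-5*(((2*(x - 8)) + 7) + 6) = 15] -5 out front; divide by -5, so div: ((2*(x - 8)) + 7) + 6 = -3.
Step 3. [((2*(x - 8)) + 7) + 6 = -3] the outer +6 inverts by subtracting 6. So sub: (2*(x - 8)) + 7 = -9.
Step 4. [(2*(x - 8)) + 7 = -9] +7 is outermost — subtract 7 both sides. So sub: 2*(x - 8) = -16.
Step 5. [2*(x - 8) = -16] divide by the outer 2. So div: x - 8 = -8.
Step 6. [x - 8 = -8] peel the -8: add 8 from each side, so sub: x = 0.

Answer: x ∈ {0}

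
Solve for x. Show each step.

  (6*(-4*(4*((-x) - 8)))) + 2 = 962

Step 1. [(6*(-4*(4*((-x) - 8)))) + 2 = 962] peel the +2: subtract 2 from each side ⇒ sub: 6*(-4*(4*((-x) - 8))) = 960.
Step 2. [6*(-4*(4*((-x) - 8))) = 960] 6 out front; divide by 6, so div: -4*(4*((-x) - 8)) = 160.
Step 3. [-4*(4*((-x) - 8)) = 160] leading coefficient -4: divide by -4. So div: 4*((-x) - 8) = -40.
Step 4. [4*((-x) - 8) = -40] divide by the outer 4, so div: (-x) - 8 = -10.
Step 5. [(-x) - 8 = -10] peel the -8: add 8 from each side, so sub: -x = -2.
Step 6. [-x = -2] flip signs both sides. So neg: x = 2.

Answer: x ∈ {2}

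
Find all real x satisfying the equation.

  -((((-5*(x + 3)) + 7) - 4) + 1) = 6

Step 1. [-((((-5*(x + 3)) + 7) - 4) + 1) = 6] leading − — multiply by −1, so neg: (((-5*(x + 3)) + 7) - 4) + 1 = -6.
Step 2. [(((-5*(x + 3)) + 7) - 4) + 1 = -6] peel the +1: subtract 1 from each side ⇒ sub: ((-5*(x + 3)) + 7) - 4 = -7.
Step 3. [((-5*(x + 3)) + 7) - 4 = -7] peel the -4: add 4 from each side. So sub: (-5*(x + 3)) + 7 = -3.
Step 4. [(-5*(x + 3)) + 7 = -3] peel the +7: subtract 7 from each side. So sub: -5*(x + 3) = -10.
Step 5. [-5*(x + 3) = -10] LHS = -5·(…); ÷-5 both sides. So div: x + 3 = 2.
Step 6. [x + 3 = 2] 3 comes off first (subtract 3) ⇒ sub: x = -1.

Answer: x ∈ {-1}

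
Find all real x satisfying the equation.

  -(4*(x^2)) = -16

Step 1. [-(4*(x^2)) = -16] LHS negated; negate both sides ⇒ neg: 4*(x^2) = 16.
Step 2. [4*(x^2) = 16] leading coefficient 4: divide by 4 ⇒ div: x^2 = 4.
Step 3. [x^2 = 4] √ both sides: 4 ≥ 0 gives two branches ⇒ sqrt: x = 2 or -2.

Answer: x ∈ {-2, 2}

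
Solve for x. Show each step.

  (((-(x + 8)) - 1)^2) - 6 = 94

Step 1. [(((-(x + 8)) - 1)^2) - 6 = 94] add 6: x sits inside (… - 6) ⇒ sub: ((-(x + 8)) - 1)^2 = 100.
Step 2. [((-(x + 8)) - 1)^2 = 100] LHS squared, RHS 100 ≥ 0: apply √ (±) ⇒ sqrt: (-(x + 8)) - 1 = 10 or -10.
Step 3. [(-(x + 8)) - 1 = 10 or -10] the outer -1 inverts by adding 1. So sub: -(x + 8) = 11 or -9.
Step 4. [-(x + 8) = 11 or -9] flip signs both sides, so neg: x + 8 = -11 or 9.
Step 5. [x + 8 = -11 or 9] 8 comes off first (subtract 8) ⇒ sub: x = -19 or 1.

Answer: x ∈ {-19, 1}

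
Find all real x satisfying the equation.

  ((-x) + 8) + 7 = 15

Step 1. [((-x) + 8) + 7 = 15] the outer +7 inverts by subtracting 7, so sub: (-x) + 8 = 8.
Step 2. [(-x) + 8 = 8] +8 is outermost — subtract 8 both sides. So sub: -x = 0.
Step 3. [-x = 0] leading − — multiply by −1. So neg: x = 0.

Answer: x ∈ {0}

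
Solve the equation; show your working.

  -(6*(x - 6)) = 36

Step 1. [-(6*(x - 6)) = 36] LHS negated; negate both sides. So neg: 6*(x - 6) = -36.
Step 2. [6*(x - 6) = -36] divide by the outer 6, so div: x - 6 = -6.
Step 3. [x - 6 = -6] peel the -6: add 6 from each side, so sub: x = 0.

Answer: x ∈ {0}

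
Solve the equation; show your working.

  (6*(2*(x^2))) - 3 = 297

Step 1. [(6*(2*(x^2))) - 3 = 297] add 3: x sits inside (… - 3) ⇒ sub: 6*(2*(x^2)) = 300.
Step 2. [6*(2*(x^2)) = 300] 6 out front; divide by 6 ⇒ div: 2*(x^2) = 50.
Step 3. [2*(x^2) = 50] 2·(inner) — divide through by 2 ⇒ div: x^2 = 25.
Step 4. [x^2 = 25] √ both sides: 25 ≥ 0 gives two branches, so sqrt: x = 5 or -5.

Answer: x ∈ {-5, 5}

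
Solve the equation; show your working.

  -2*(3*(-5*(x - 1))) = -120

Step 1. [-2*(3*(-5*(x - 1))) = -120] divide by the outer -2, so div: 3*(-5*(x - 1)) = 60.
Step 2. [3*(-5*(x - 1)) = 60] LHS = 3·(…); ÷3 both sides. So div: -5*(x - 1) = 20.
Step 3. [-5*(x - 1) = 20] divide by the outer -5 ⇒ div: x - 1 = -4.
Step 4. [x - 1 = -4] add 1: x sits inside (… - 1) ⇒ sub: x = -3.

Answer: x ∈ {-3}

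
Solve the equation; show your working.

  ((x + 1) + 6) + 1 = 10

Step 1. [((x + 1) + 6) + 1 = 10] peel the +1: subtract 1 from each side. So sub: (x + 1) + 6 = 9.
Step 2. [(x + 1) + 6 = 9] subtract 6: x sits inside (… + 6) ⇒ sub: x + 1 = 3.
Step 3. [x + 1 = 3] peel the +1: subtract 1 from each side. So sub: x = 2.

Answer: x ∈ {2}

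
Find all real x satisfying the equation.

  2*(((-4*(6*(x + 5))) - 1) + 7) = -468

Step 1. [2*(((-4*(6*(x + 5))) - 1) + 7) = -468] divide by the outer 2, so div: ((-4*(6*(x + 5))) - 1) + 7 = -234.
Step 2. [((-4*(6*(x + 5))) - 1) + 7 = -234] 7 comes off first (subtract 7), so sub: (-4*(6*(x + 5))) - 1 = -241.
Step 3. [(-4*(6*(x + 5))) - 1 = -241] the outer -1 inverts by adding 1, so sub: -4*(6*(x + 5)) = -240.
Step 4. [-4*(6*(x + 5)) = -240] divide by the outer -4. So div: 6*(x + 5) = 60.
Step 5. [6*(x + 5) = 60] 6 out front; divide by 6, so div: x + 5 = 10.
Step 6. [x + 5 = 10] the outer +5 inverts by subtracting 5, so sub: x = 5.

Answer: x ∈ {5}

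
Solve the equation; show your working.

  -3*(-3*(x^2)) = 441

Step 1. [-3*(-3*(x^2)) = 441] -3·(inner) — divide through by -3. So div: -3*(x^2) = -147.
Step 2. [-3*(x^2) = -147] LHS = -3·(…); ÷-3 both sides, so div: x^2 = 49.
Step 3. [x^2 = 49] LHS squared, RHS 49 ≥ 0: apply √ (±) ⇒ sqrt: x = 7 or -7.

Answer: x ∈ {-7, 7}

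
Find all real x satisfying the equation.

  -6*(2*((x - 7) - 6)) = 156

Step 1. [-6*(2*((x - 7) - 6)) = 156] leading coefficient -6: divide by -6 ⇒ div: 2*((x - 7) - 6) = -26.
Step 2. [2*((x - 7) - 6) = -26] 2 out front; divide by 2 ⇒ div: (x - 7) - 6 = -13.
Step 3. [(x - 7) - 6 = -13] 6 comes off first (add 6) ⇒ sub: x - 7 = -7.
Step 4. [x - 7 = -7] add 7: x sits inside (… - 7). So sub: x = 0.

Answer: x ∈ {0}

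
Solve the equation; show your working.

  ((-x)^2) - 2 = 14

Step 1. [((-x)^2) - 2 = 14] peel the -2: add 2 from each side ⇒ sub: (-x)^2 = 16.
Step 2. [(-x)^2 = 16] √ both sides: 16 ≥ 0 gives two branches. So sqrt: -x = 4 or -4.
Step 3. [-x = 4 or -4] LHS negated; negate both sides ⇒ neg: x = -4 or 4.

Answer: x ∈ {-4, 4}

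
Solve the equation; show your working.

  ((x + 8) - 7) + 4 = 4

Step 1. [((x + 8) - 7) + 4 = 4] +4 is outermost — subtract 4 both sides, so sub: (x + 8) - 7 = 0.
Step 2. [(x + 8) - 7 = 0] peel the -7: add 7 from each side ⇒ sub: x + 8 = 7.
Step 3. [x + 8 = 7] subtract 8: x sits inside (… + 8), so sub: x = -1.

Answer: x ∈ {-1}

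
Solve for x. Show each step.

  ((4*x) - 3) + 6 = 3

Step 1. [((4*x) - 3) + 6 = 3] 6 comes off first (subtract 6), so sub: (4*x) - 3 = -3.
Step 2. [(4*x) - 3 = -3] the outer -3 inverts by adding 3 ⇒ sub: 4*x = 0.
Step 3. [4*x = 0] 4 out front; divide by 4, so div: x = 0.

Answer: x ∈ {0}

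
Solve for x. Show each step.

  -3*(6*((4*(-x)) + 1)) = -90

Step 1. [-3*(6*((4*(-x)) + 1)) = -90] divide by the outer -3 ⇒ div: 6*((4*(-x)) + 1) = 30.
Step 2. [6*((4*(-x)) + 1) = 30] LHS = 6·(…); ÷6 both sides. So div: (4*(-x)) + 1 = 5.
Step 3. [(4*(-x)) + 1 = 5] +1 is outermost — subtract 1 both sides. So sub: 4*(-x) = 4.
Step 4. [4*(-x) = 4] 4·(inner) — divide through by 4. So div: -x = 1.
Step 5. [-x = 1] flip signs both sides, so neg: x = -1.

Answer: x ∈ {-1}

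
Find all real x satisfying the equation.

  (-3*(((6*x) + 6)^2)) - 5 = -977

Step 1. [(-3*(((6*x) + 6)^2)) - 5 = -977] 5 comes off first (add 5). So sub: -3*(((6*x) + 6)^2) = -972.
Step 2. [-3*(((6*x) + 6)^2) = -972] -3·(inner) — divide through by -3. So div: ((6*x) + 6)^2 = 324.
Step 3. [((6*x) + 6)^2 = 324] 324 ≥ 0, LHS is (·)² — take ±√ ⇒ sqrt: (6*x) + 6 = 18 or -18.
Step 4. [(6*x) + 6 = 18 or -18] subtract 6: x sits inside (… + 6) ⇒ sub: 6*x = 12 or -24.
Step 5. [6*x = 12 or -24] 6 out front; divide by 6, so div: x = 2 or -4.

Answer: x ∈ {-4, 2}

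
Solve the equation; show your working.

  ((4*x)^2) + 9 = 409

Step 1. [((4*x)^2) + 9 = 409] subtract 9: x sits inside (… + 9). So sub: (4*x)^2 = 400.
Step 2. [(4*x)^2 = 400] 400 ≥ 0, LHS is (·)² — take ±√ ⇒ sqrt: 4*x = 20 or -20.
Step 3. [4*x = 20 or -20] 4·(inner) — divide through by 4. So div: x = 5 or -5.

Answer: x ∈ {-5, 5}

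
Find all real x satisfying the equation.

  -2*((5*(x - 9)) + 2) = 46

Step 1. [-2*((5*(x - 9)) + 2) = 46] LHS = -2·(…); ÷-2 both sides, so div: (5*(x - 9)) + 2 = -23.
Step 2. [(5*(x - 9)) + 2 = -23] the outer +2 inverts by subtracting 2. So sub: 5*(x - 9) = -25.
Step 3. [5*(x - 9) = -25] LHS = 5·(…); ÷5 both sides. So div: x - 9 = -5.
Step 4. [x - 9 = -5] peel the -9: add 9 from each side ⇒ sub: x = 4.

Answer: x ∈ {4}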